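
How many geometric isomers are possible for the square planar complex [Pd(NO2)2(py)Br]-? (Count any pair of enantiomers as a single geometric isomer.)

In a square planar complex each vertex has one trans partner and two cis neighbours.
Systematic placement gives 2 geometric isomers: NO2 cis; NO2 trans.

2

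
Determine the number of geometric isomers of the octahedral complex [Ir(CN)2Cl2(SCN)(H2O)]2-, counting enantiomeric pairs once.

6

In an octahedral complex each vertex has one trans partner and four cis neighbours.
There are 6 geometric isomers: CN trans, Cl trans; CN trans, Cl cis; CN cis, Cl cis (3 arrangements, 2 chiral); CN cis, Cl trans.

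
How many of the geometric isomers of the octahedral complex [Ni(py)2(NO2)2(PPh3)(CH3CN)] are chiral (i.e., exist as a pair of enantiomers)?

In an octahedral complex each vertex has one trans partner and four cis neighbours.
Working through the distinct placements yields 6 geometric isomers: py trans, NO2 cis; py cis, NO2 cis (3 arrangements, 2 chiral); py trans, NO2 trans; py cis, NO2 trans.
Of these, 2 lack any improper symmetry element and so occur as enantiomeric pairs, giving 6 + 2 = 8 stereoisomers in total.

2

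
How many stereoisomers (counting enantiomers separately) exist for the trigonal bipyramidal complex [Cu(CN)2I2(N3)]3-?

A trigonal bipyramid has two axial and three equatorial sites, which are chemically inequivalent.
Systematic enumeration (placing each ligand type in turn and discarding arrangements equivalent by rotation or reflection) gives 5 geometric isomers.
One of these lacks any improper symmetry element and so occurs as an enantiomeric pair, giving 5 + 1 = 6 stereoisomers in total.

6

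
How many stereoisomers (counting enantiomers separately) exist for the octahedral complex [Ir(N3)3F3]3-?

An octahedron has six vertices in three trans pairs; every non-trans pair is cis.
There are 2 geometric isomers: N3 mer; N3 fac.
Each arrangement has an internal mirror plane or centre of symmetry, so none is chiral.

2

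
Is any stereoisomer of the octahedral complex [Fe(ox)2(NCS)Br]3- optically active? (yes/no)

yes

An octahedron has six vertices in three trans pairs; every non-trans pair is cis.
Each ox is bidentate and must span two cis positions.
The distinct arrangements are (2 in all): NCS and Br mutually trans; NCS and Br mutually cis (chiral).
One of these lacks any improper symmetry element and so occurs as an enantiomeric pair, giving 2 + 1 = 3 stereoisomers in total.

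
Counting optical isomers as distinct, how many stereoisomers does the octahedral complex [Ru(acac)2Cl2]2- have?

The six octahedral sites form three mutually perpendicular trans pairs.
Each acac is bidentate and must span two cis positions.
Systematic placement gives 2 geometric isomers: Cl trans; Cl cis (chiral).
One of these lacks any improper symmetry element and so occurs as an enantiomeric pair, giving 2 + 1 = 3 stereoisomers in total.

3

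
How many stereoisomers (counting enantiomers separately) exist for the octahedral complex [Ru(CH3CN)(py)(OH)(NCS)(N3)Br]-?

In an octahedral complex each vertex has one trans partner and four cis neighbours.
Systematic enumeration (placing each ligand type in turn and discarding arrangements equivalent by rotation or reflection) gives 15 geometric isomers.
Of these, 15 lack any improper symmetry element and so occur as enantiomeric pairs, giving 15 + 15 = 30 stereoisomers in total.

30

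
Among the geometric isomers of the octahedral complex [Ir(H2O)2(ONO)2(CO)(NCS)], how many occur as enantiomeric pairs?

2

The six octahedral sites form three mutually perpendicular trans pairs.
Systematic placement gives 6 geometric isomers: H2O cis, ONO trans; H2O cis, ONO cis (3 arrangements, 2 chiral); H2O trans, ONO trans; H2O trans, ONO cis.
Of these, 2 lack any improper symmetry element and so occur as enantiomeric pairs, giving 6 + 2 = 8 stereoisomers in total.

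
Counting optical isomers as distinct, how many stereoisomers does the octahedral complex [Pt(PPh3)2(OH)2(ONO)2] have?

In an octahedral complex each vertex has one trans partner and four cis neighbours.
Working through the distinct placements yields 5 geometric isomers: PPh3 trans, OH trans, ONO trans; PPh3 cis, OH trans, ONO cis; PPh3 trans, OH cis, ONO cis; PPh3 cis, OH cis, ONO cis (chiral); PPh3 cis, OH cis, ONO trans.
One of these lacks any improper symmetry element and so occurs as an enantiomeric pair, giving 5 + 1 = 6 stereoisomers in total.

6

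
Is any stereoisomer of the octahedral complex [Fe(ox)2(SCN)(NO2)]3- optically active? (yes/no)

The six octahedral sites form three mutually perpendicular trans pairs.
Each ox is bidentate and must span two cis positions.
Systematic placement gives 2 geometric isomers: SCN and NO2 mutually trans; SCN and NO2 mutually cis (chiral).
One of these lacks any improper symmetry element and so occurs as an enantiomeric pair, giving 2 + 1 = 3 stereoisomers in total.

yes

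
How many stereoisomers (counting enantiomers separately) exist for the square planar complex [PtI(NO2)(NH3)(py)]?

3

There are 3 geometric isomers: (I/NO2 trans, NH3/py trans); (I/py trans, NH3/NO2 trans); (I/NH3 trans, NO2/py trans).
Each arrangement has an internal mirror plane or centre of symmetry, so none is chiral.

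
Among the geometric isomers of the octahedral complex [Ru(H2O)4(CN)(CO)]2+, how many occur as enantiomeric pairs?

Working through the distinct placements yields 2 geometric isomers: CN and CO mutually trans; CN and CO mutually cis.
Each arrangement has an internal mirror plane or centre of symmetry, so none is chiral.

0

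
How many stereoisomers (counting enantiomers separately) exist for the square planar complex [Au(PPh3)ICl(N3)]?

3

In a square planar complex each vertex has one trans partner and two cis neighbours.
The distinct arrangements are (3 in all): (Cl/N3 trans, I/PPh3 trans); (Cl/PPh3 trans, I/N3 trans); (Cl/I trans, N3/PPh3 trans).
Each arrangement has an internal mirror plane or centre of symmetry, so none is chiral.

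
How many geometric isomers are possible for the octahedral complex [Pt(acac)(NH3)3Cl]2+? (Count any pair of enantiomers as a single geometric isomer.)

Each acac is bidentate and must span two cis positions.
Systematic placement gives 2 geometric isomers: NH3 fac; NH3 mer.

2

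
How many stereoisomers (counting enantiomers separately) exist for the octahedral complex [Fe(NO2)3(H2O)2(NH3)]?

There are 3 geometric isomers: NO2 mer, H2O trans; NO2 mer, H2O cis; NO2 fac, H2O cis.
Each arrangement has an internal mirror plane or centre of symmetry, so none is chiral.

3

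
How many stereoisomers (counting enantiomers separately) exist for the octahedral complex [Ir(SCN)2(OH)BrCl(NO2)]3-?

15

An octahedron has six vertices in three trans pairs; every non-trans pair is cis.
Systematic enumeration (placing each ligand type in turn and discarding arrangements equivalent by rotation or reflection) gives 9 geometric isomers.
Of these, 6 lack any improper symmetry element and so occur as enantiomeric pairs, giving 9 + 6 = 15 stereoisomers in total.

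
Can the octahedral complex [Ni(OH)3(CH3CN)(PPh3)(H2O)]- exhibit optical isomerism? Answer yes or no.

The six octahedral sites form three mutually perpendicular trans pairs.
Working through the distinct placements yields 4 geometric isomers: OH mer (3 arrangements); OH fac (chiral).
One of these lacks any improper symmetry element and so occurs as an enantiomeric pair, giving 4 + 1 = 5 stereoisomers in total.

yes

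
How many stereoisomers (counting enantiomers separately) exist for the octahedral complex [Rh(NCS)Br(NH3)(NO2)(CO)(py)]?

Placing the ligands in turn and identifying arrangements related by rotation or reflection leaves 15 distinct geometric isomers.
Of these, 15 lack any improper symmetry element and so occur as enantiomeric pairs, giving 15 + 15 = 30 stereoisomers in total.

30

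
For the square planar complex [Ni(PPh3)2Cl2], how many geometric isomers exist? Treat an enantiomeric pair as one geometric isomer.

2

A square has two trans pairs of vertices; adjacent vertices are cis.
Systematic placement gives 2 geometric isomers: PPh3 cis; PPh3 trans.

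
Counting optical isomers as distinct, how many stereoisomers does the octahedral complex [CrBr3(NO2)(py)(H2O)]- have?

5

An octahedron has six vertices in three trans pairs; every non-trans pair is cis.
Systematic placement gives 4 geometric isomers: Br mer (3 arrangements); Br fac (chiral).
One of these lacks any improper symmetry element and so occurs as an enantiomeric pair, giving 4 + 1 = 5 stereoisomers in total.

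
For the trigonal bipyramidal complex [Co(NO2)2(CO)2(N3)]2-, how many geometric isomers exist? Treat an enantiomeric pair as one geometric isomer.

A trigonal bipyramid has two axial and three equatorial sites, which are chemically inequivalent.
Placing the ligands in turn and identifying arrangements related by rotation or reflection leaves 5 distinct geometric isomers.

5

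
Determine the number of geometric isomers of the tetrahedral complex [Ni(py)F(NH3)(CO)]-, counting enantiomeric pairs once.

All four vertices of a tetrahedron are equivalent and mutually adjacent, so cis/trans isomerism cannot arise.
Only one geometric arrangement is possible; it has no improper symmetry element, so it exists as a pair of enantiomers (2 stereoisomers).

1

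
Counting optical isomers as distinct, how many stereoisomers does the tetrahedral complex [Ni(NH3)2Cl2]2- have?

All four vertices of a tetrahedron are equivalent and mutually adjacent, so cis/trans isomerism cannot arise.
Only one geometric arrangement is possible.

1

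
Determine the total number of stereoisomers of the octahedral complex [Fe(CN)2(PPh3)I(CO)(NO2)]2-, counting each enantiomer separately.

15

An octahedron has six vertices in three trans pairs; every non-trans pair is cis.
Exhaustive case analysis gives 9 geometric isomers.
Of these, 6 lack any improper symmetry element and so occur as enantiomeric pairs, giving 9 + 6 = 15 stereoisomers in total.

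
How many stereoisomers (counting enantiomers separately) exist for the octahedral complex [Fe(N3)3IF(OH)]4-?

The six octahedral sites form three mutually perpendicular trans pairs.
Working through the distinct placements yields 4 geometric isomers: N3 mer (3 arrangements); N3 fac (chiral).
One of these lacks any improper symmetry element and so occurs as an enantiomeric pair, giving 4 + 1 = 5 stereoisomers in total.

5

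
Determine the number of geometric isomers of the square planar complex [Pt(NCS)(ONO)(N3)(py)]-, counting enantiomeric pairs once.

3

In a square planar complex each vertex has one trans partner and two cis neighbours.
Systematic placement gives 3 geometric isomers: (N3/ONO trans, NCS/py trans); (N3/py trans, NCS/ONO trans); (N3/NCS trans, ONO/py trans).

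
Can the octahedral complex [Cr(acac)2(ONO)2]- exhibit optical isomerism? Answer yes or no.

In an octahedral complex each vertex has one trans partner and four cis neighbours.
Each acac is bidentate and must span two cis positions.
The distinct arrangements are (2 in all): ONO trans; ONO cis (chiral).
One of these lacks any improper symmetry element and so occurs as an enantiomeric pair, giving 2 + 1 = 3 stereoisomers in total.

yes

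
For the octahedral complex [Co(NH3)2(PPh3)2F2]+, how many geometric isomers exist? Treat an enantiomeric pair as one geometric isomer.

An octahedron has six vertices in three trans pairs; every non-trans pair is cis.
Systematic placement gives 5 geometric isomers: NH3 trans, PPh3 trans, F trans; NH3 cis, PPh3 cis, F trans; NH3 cis, PPh3 trans, F cis; NH3 cis, PPh3 cis, F cis (chiral); NH3 trans, PPh3 cis, F cis.

5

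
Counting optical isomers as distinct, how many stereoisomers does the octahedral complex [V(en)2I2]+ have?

An octahedron has six vertices in three trans pairs; every non-trans pair is cis.
Each en is bidentate and must span two cis positions.
Working through the distinct placements yields 2 geometric isomers: I trans; I cis (chiral).
One of these lacks any improper symmetry element and so occurs as an enantiomeric pair, giving 2 + 1 = 3 stereoisomers in total.

3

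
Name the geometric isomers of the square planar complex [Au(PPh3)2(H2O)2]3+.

In a square planar complex each vertex has one trans partner and two cis neighbours.
Working through the distinct placements yields 2 geometric isomers: PPh3 cis; PPh3 trans.

cis and trans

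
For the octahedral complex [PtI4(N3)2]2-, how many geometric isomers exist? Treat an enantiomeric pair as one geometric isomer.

2

The six octahedral sites form three mutually perpendicular trans pairs.
Systematic placement gives 2 geometric isomers: N3 trans; N3 cis.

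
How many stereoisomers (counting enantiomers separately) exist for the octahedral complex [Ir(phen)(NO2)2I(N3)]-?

6

The six octahedral sites form three mutually perpendicular trans pairs.
Each phen is bidentate and must span two cis positions.
The distinct arrangements are (4 in all): NO2 cis (3 arrangements, 2 chiral); NO2 trans.
Of these, 2 lack any improper symmetry element and so occur as enantiomeric pairs, giving 4 + 2 = 6 stereoisomers in total.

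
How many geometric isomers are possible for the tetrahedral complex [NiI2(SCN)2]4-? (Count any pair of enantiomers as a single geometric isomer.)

1

Only one geometric arrangement is possible.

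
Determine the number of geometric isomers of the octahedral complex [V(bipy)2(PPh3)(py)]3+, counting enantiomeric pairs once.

Each bipy is bidentate and must span two cis positions.
Systematic placement gives 2 geometric isomers: PPh3 and py mutually cis (chiral); PPh3 and py mutually trans.

2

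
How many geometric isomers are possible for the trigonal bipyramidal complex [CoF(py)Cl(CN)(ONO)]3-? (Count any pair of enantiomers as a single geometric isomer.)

In a trigonal bipyramid the two axial positions differ from the three equatorial ones.
Exhaustive case analysis gives 10 geometric isomers.

10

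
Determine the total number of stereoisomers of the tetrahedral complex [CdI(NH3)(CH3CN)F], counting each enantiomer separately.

2

In a tetrahedral complex all four positions are equivalent and every pair of ligands is adjacent — there is no cis/trans distinction.
Only one geometric arrangement is possible; it has no improper symmetry element, so it exists as a pair of enantiomers (2 stereoisomers).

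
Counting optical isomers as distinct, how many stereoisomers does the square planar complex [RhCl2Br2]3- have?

A square has two trans pairs of vertices; adjacent vertices are cis.
Working through the distinct placements yields 2 geometric isomers: Cl cis; Cl trans.
Each arrangement has an internal mirror plane or centre of symmetry, so none is chiral.

2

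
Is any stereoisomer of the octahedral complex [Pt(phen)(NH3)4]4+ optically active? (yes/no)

no

An octahedron has six vertices in three trans pairs; every non-trans pair is cis.
Each phen is bidentate and must span two cis positions.
Only one geometric arrangement is possible.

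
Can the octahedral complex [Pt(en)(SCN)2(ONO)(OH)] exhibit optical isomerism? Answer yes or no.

In an octahedral complex each vertex has one trans partner and four cis neighbours.
Each en is bidentate and must span two cis positions.
Systematic placement gives 4 geometric isomers: SCN cis (3 arrangements, 2 chiral); SCN trans.
Of these, 2 lack any improper symmetry element and so occur as enantiomeric pairs, giving 4 + 2 = 6 stereoisomers in total.

yes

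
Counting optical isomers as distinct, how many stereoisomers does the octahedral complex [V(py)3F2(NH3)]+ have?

In an octahedral complex each vertex has one trans partner and four cis neighbours.
The distinct arrangements are (3 in all): py mer, F trans; py mer, F cis; py fac, F cis.
Each arrangement has an internal mirror plane or centre of symmetry, so none is chiral.

3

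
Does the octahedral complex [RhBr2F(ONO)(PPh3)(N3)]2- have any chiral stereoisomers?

yes

The six octahedral sites form three mutually perpendicular trans pairs.
Exhaustive case analysis gives 9 geometric isomers.
Of these, 6 lack any improper symmetry element and so occur as enantiomeric pairs, giving 9 + 6 = 15 stereoisomers in total.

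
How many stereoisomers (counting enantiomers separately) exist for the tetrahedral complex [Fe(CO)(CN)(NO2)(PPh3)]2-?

All four vertices of a tetrahedron are equivalent and mutually adjacent, so cis/trans isomerism cannot arise.
Only one geometric arrangement is possible; it has no improper symmetry element, so it exists as a pair of enantiomers (2 stereoisomers).

2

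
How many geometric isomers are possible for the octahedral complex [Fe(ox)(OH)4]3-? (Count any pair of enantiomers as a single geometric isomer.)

An octahedron has six vertices in three trans pairs; every non-trans pair is cis.
Each ox is bidentate and must span two cis positions.
Only one geometric arrangement is possible.

1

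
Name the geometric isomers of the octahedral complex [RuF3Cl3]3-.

In an octahedral complex each vertex has one trans partner and four cis neighbours.
The distinct arrangements are (2 in all): F mer; F fac.

fac and mer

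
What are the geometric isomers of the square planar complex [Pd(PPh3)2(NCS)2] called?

In a square planar complex each vertex has one trans partner and two cis neighbours.
Working through the distinct placements yields 2 geometric isomers: PPh3 cis; PPh3 trans.

cis and trans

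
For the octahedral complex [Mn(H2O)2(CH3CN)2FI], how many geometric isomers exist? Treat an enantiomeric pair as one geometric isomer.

6

In an octahedral complex each vertex has one trans partner and four cis neighbours.
There are 6 geometric isomers: H2O cis, CH3CN trans; H2O trans, CH3CN trans; H2O cis, CH3CN cis (3 arrangements, 2 chiral); H2O trans, CH3CN cis.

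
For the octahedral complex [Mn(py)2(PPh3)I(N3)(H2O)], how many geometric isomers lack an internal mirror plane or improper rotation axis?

6

In an octahedral complex each vertex has one trans partner and four cis neighbours.
Placing the ligands in turn and identifying arrangements related by rotation or reflection leaves 9 distinct geometric isomers.
Of these, 6 lack any improper symmetry element and so occur as enantiomeric pairs, giving 9 + 6 = 15 stereoisomers in total.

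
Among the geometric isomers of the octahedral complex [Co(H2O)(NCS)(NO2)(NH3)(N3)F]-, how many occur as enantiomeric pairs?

An octahedron has six vertices in three trans pairs; every non-trans pair is cis.
Exhaustive case analysis gives 15 geometric isomers.
Of these, 15 lack any improper symmetry element and so occur as enantiomeric pairs, giving 15 + 15 = 30 stereoisomers in total.

15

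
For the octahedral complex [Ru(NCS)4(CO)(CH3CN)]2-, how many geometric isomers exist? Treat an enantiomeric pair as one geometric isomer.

The six octahedral sites form three mutually perpendicular trans pairs.
Systematic placement gives 2 geometric isomers: CO and CH3CN mutually trans; CO and CH3CN mutually cis.

2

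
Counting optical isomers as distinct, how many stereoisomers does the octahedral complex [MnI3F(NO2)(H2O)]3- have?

The six octahedral sites form three mutually perpendicular trans pairs.
There are 4 geometric isomers: I mer (3 arrangements); I fac (chiral).
One of these lacks any improper symmetry element and so occurs as an enantiomeric pair, giving 4 + 1 = 5 stereoisomers in total.

5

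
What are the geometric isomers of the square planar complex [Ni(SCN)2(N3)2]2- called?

A square has two trans pairs of vertices; adjacent vertices are cis.
Systematic placement gives 2 geometric isomers: SCN cis; SCN trans.

cis and trans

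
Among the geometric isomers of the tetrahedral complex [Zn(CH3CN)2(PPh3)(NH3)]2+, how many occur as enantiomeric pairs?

0

Only one geometric arrangement is possible.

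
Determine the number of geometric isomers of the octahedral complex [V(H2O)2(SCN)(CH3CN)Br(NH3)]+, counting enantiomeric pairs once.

In an octahedral complex each vertex has one trans partner and four cis neighbours.
Placing the ligands in turn and identifying arrangements related by rotation or reflection leaves 9 distinct geometric isomers.

9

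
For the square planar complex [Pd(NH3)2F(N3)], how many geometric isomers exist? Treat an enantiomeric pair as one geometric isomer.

2

In a square planar complex each vertex has one trans partner and two cis neighbours.
Systematic placement gives 2 geometric isomers: NH3 cis; NH3 trans.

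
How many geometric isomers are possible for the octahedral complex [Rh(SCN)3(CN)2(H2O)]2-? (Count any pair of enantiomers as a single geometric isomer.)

There are 3 geometric isomers: SCN mer, CN trans; SCN mer, CN cis; SCN fac, CN cis.

3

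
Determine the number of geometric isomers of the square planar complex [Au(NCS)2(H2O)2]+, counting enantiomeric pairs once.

Systematic placement gives 2 geometric isomers: NCS cis; NCS trans.

2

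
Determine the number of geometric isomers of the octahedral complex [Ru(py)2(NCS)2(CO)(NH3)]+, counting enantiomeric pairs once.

6

The six octahedral sites form three mutually perpendicular trans pairs.
Systematic placement gives 6 geometric isomers: py trans, NCS cis; py cis, NCS cis (3 arrangements, 2 chiral); py trans, NCS trans; py cis, NCS trans.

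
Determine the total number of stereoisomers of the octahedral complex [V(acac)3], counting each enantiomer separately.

Each acac is bidentate and must span two cis positions.
Only one geometric arrangement is possible; it has no improper symmetry element, so it exists as a pair of enantiomers (2 stereoisomers).

2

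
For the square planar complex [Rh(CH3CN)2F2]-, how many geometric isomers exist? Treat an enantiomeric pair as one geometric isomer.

In a square planar complex each vertex has one trans partner and two cis neighbours.
There are 2 geometric isomers: CH3CN cis; CH3CN trans.

2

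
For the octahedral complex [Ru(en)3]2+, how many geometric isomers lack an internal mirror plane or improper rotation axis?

The six octahedral sites form three mutually perpendicular trans pairs.
Each en is bidentate and must span two cis positions.
Only one geometric arrangement is possible; it has no improper symmetry element, so it exists as a pair of enantiomers (2 stereoisomers).

1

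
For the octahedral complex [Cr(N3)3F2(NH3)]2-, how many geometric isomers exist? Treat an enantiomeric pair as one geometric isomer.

There are 3 geometric isomers: N3 mer, F trans; N3 fac, F cis; N3 mer, F cis.

3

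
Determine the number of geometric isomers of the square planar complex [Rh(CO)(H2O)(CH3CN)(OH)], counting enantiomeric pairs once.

3

In a square planar complex each vertex has one trans partner and two cis neighbours.
Systematic placement gives 3 geometric isomers: (CH3CN/H2O trans, CO/OH trans); (CH3CN/OH trans, CO/H2O trans); (CH3CN/CO trans, H2O/OH trans).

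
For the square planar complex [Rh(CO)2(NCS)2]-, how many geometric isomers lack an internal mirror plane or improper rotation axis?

The distinct arrangements are (2 in all): CO cis; CO trans.
Each arrangement has an internal mirror plane or centre of symmetry, so none is chiral.

0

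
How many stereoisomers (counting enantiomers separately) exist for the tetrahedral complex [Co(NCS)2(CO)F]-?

All four vertices of a tetrahedron are equivalent and mutually adjacent, so cis/trans isomerism cannot arise.
Only one geometric arrangement is possible.

1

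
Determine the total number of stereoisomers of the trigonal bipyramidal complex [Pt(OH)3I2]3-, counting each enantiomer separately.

3

Working through the distinct placements yields 3 geometric isomers: I both axial; I one axial, one equatorial; I both equatorial.
Each arrangement has an internal mirror plane or centre of symmetry, so none is chiral.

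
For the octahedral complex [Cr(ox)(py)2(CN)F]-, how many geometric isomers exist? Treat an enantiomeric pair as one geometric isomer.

Each ox is bidentate and must span two cis positions.
There are 4 geometric isomers: py cis (3 arrangements, 2 chiral); py trans.

4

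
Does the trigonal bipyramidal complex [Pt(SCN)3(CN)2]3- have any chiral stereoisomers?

A trigonal bipyramid has two axial and three equatorial sites, which are chemically inequivalent.
There are 3 geometric isomers: CN both axial; CN one axial, one equatorial; CN both equatorial.
Each arrangement has an internal mirror plane or centre of symmetry, so none is chiral.

no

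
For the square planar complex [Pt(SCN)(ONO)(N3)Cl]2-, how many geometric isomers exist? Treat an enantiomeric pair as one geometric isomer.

3

Working through the distinct placements yields 3 geometric isomers: (Cl/ONO trans, N3/SCN trans); (Cl/SCN trans, N3/ONO trans); (Cl/N3 trans, ONO/SCN trans).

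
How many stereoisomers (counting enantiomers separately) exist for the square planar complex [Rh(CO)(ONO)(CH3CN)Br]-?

3

A square has two trans pairs of vertices; adjacent vertices are cis.
The distinct arrangements are (3 in all): (Br/CO trans, CH3CN/ONO trans); (Br/ONO trans, CH3CN/CO trans); (Br/CH3CN trans, CO/ONO trans).
Each arrangement has an internal mirror plane or centre of symmetry, so none is chiral.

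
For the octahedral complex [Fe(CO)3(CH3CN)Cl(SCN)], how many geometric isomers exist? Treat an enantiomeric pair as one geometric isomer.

Working through the distinct placements yields 4 geometric isomers: CO mer (3 arrangements); CO fac (chiral).

4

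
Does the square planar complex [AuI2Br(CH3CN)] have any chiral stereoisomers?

no

In a square planar complex each vertex has one trans partner and two cis neighbours.
The distinct arrangements are (2 in all): I cis; I trans.
Each arrangement has an internal mirror plane or centre of symmetry, so none is chiral.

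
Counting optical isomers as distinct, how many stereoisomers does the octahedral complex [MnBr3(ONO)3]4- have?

2

The six octahedral sites form three mutually perpendicular trans pairs.
There are 2 geometric isomers: Br mer; Br fac.
Each arrangement has an internal mirror plane or centre of symmetry, so none is chiral.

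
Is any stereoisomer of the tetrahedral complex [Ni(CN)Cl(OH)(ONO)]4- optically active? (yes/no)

yes

All four vertices of a tetrahedron are equivalent and mutually adjacent, so cis/trans isomerism cannot arise.
Only one geometric arrangement is possible; it has no improper symmetry element, so it exists as a pair of enantiomers (2 stereoisomers).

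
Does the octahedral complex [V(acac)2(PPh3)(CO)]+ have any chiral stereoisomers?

An octahedron has six vertices in three trans pairs; every non-trans pair is cis.
Each acac is bidentate and must span two cis positions.
The distinct arrangements are (2 in all): PPh3 and CO mutually trans; PPh3 and CO mutually cis (chiral).
One of these lacks any improper symmetry element and so occurs as an enantiomeric pair, giving 2 + 1 = 3 stereoisomers in total.

yes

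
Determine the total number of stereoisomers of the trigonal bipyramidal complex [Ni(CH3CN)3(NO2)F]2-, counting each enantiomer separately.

4

A trigonal bipyramid has two axial and three equatorial sites, which are chemically inequivalent.
Systematic placement gives 4 geometric isomers: NO2 equatorial, F equatorial; NO2 equatorial, F axial; NO2 axial, F equatorial; NO2 axial, F axial.
Each arrangement has an internal mirror plane or centre of symmetry, so none is chiral.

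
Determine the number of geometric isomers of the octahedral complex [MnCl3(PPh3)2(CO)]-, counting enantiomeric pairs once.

3

The six octahedral sites form three mutually perpendicular trans pairs.
Systematic placement gives 3 geometric isomers: Cl mer, PPh3 trans; Cl fac, PPh3 cis; Cl mer, PPh3 cis.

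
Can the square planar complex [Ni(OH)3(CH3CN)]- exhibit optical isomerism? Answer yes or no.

no

A square has two trans pairs of vertices; adjacent vertices are cis.
Only one geometric arrangement is possible.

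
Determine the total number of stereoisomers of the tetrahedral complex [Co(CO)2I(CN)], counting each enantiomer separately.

1

In a tetrahedral complex all four positions are equivalent and every pair of ligands is adjacent — there is no cis/trans distinction.
Only one geometric arrangement is possible.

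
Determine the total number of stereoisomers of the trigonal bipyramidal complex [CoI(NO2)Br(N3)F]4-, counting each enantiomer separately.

A trigonal bipyramid has two axial and three equatorial sites, which are chemically inequivalent.
Placing the ligands in turn and identifying arrangements related by rotation or reflection leaves 10 distinct geometric isomers.
Of these, 10 lack any improper symmetry element and so occur as enantiomeric pairs, giving 10 + 10 = 20 stereoisomers in total.

20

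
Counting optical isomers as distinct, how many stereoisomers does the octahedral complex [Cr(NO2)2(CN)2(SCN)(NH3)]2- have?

In an octahedral complex each vertex has one trans partner and four cis neighbours.
There are 6 geometric isomers: NO2 cis, CN trans; NO2 trans, CN trans; NO2 cis, CN cis (3 arrangements, 2 chiral); NO2 trans, CN cis.
Of these, 2 lack any improper symmetry element and so occur as enantiomeric pairs, giving 6 + 2 = 8 stereoisomers in total.

8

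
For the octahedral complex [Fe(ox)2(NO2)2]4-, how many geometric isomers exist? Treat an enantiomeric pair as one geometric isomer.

The six octahedral sites form three mutually perpendicular trans pairs.
Each ox is bidentate and must span two cis positions.
The distinct arrangements are (2 in all): NO2 trans; NO2 cis (chiral).

2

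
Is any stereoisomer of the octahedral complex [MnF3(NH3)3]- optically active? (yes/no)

no

The six octahedral sites form three mutually perpendicular trans pairs.
There are 2 geometric isomers: F mer; F fac.
Each arrangement has an internal mirror plane or centre of symmetry, so none is chiral.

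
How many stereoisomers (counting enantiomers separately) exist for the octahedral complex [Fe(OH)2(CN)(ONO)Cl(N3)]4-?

In an octahedral complex each vertex has one trans partner and four cis neighbours.
Placing the ligands in turn and identifying arrangements related by rotation or reflection leaves 9 distinct geometric isomers.
Of these, 6 lack any improper symmetry element and so occur as enantiomeric pairs, giving 9 + 6 = 15 stereoisomers in total.

15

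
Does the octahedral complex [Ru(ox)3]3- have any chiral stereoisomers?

yes

Each ox is bidentate and must span two cis positions.
Only one geometric arrangement is possible; it has no improper symmetry element, so it exists as a pair of enantiomers (2 stereoisomers).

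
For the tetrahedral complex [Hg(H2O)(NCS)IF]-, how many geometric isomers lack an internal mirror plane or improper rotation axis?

1

In a tetrahedral complex all four positions are equivalent and every pair of ligands is adjacent — there is no cis/trans distinction.
Only one geometric arrangement is possible; it has no improper symmetry element, so it exists as a pair of enantiomers (2 stereoisomers).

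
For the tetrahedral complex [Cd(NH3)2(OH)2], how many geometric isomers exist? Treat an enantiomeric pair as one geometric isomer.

In a tetrahedral complex all four positions are equivalent and every pair of ligands is adjacent — there is no cis/trans distinction.
Only one geometric arrangement is possible.

1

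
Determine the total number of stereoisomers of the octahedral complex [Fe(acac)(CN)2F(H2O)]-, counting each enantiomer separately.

6

The six octahedral sites form three mutually perpendicular trans pairs.
Each acac is bidentate and must span two cis positions.
There are 4 geometric isomers: CN trans; CN cis (3 arrangements, 2 chiral).
Of these, 2 lack any improper symmetry element and so occur as enantiomeric pairs, giving 4 + 2 = 6 stereoisomers in total.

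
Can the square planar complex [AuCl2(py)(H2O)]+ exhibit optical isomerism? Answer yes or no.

no

Systematic placement gives 2 geometric isomers: Cl cis; Cl trans.
Each arrangement has an internal mirror plane or centre of symmetry, so none is chiral.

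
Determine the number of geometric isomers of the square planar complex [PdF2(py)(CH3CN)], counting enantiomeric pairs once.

In a square planar complex each vertex has one trans partner and two cis neighbours.
Working through the distinct placements yields 2 geometric isomers: F cis; F trans.

2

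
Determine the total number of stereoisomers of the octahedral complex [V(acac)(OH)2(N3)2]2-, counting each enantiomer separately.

The six octahedral sites form three mutually perpendicular trans pairs.
Each acac is bidentate and must span two cis positions.
Systematic placement gives 3 geometric isomers: OH cis, N3 trans; OH cis, N3 cis (chiral); OH trans, N3 cis.
One of these lacks any improper symmetry element and so occurs as an enantiomeric pair, giving 3 + 1 = 4 stereoisomers in total.

4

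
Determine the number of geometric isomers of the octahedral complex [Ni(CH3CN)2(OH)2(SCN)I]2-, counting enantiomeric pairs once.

6

An octahedron has six vertices in three trans pairs; every non-trans pair is cis.
Systematic placement gives 6 geometric isomers: CH3CN trans, OH cis; CH3CN trans, OH trans; CH3CN cis, OH cis (3 arrangements, 2 chiral); CH3CN cis, OH trans.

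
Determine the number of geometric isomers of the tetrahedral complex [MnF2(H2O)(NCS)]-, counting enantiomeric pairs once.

1

All four vertices of a tetrahedron are equivalent and mutually adjacent, so cis/trans isomerism cannot arise.
Only one geometric arrangement is possible.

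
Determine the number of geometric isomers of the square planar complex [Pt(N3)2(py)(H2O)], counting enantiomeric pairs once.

The distinct arrangements are (2 in all): N3 cis; N3 trans.

2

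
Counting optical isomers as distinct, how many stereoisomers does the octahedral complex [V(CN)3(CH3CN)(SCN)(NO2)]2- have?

Systematic placement gives 4 geometric isomers: CN mer (3 arrangements); CN fac (chiral).
One of these lacks any improper symmetry element and so occurs as an enantiomeric pair, giving 4 + 1 = 5 stereoisomers in total.

5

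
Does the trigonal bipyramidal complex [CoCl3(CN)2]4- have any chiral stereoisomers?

A trigonal bipyramid has two axial and three equatorial sites, which are chemically inequivalent.
Systematic placement gives 3 geometric isomers: CN both axial; CN one axial, one equatorial; CN both equatorial.
Each arrangement has an internal mirror plane or centre of symmetry, so none is chiral.

no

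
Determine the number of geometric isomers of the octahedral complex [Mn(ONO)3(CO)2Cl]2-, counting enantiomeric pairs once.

3

An octahedron has six vertices in three trans pairs; every non-trans pair is cis.
Working through the distinct placements yields 3 geometric isomers: ONO mer, CO trans; ONO mer, CO cis; ONO fac, CO cis.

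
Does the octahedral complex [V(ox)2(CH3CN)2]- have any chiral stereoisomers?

In an octahedral complex each vertex has one trans partner and four cis neighbours.
Each ox is bidentate and must span two cis positions.
Working through the distinct placements yields 2 geometric isomers: CH3CN trans; CH3CN cis (chiral).
One of these lacks any improper symmetry element and so occurs as an enantiomeric pair, giving 2 + 1 = 3 stereoisomers in total.

yes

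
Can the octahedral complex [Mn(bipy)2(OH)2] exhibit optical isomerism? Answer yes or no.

yes

An octahedron has six vertices in three trans pairs; every non-trans pair is cis.
Each bipy is bidentate and must span two cis positions.
Working through the distinct placements yields 2 geometric isomers: OH trans; OH cis (chiral).
One of these lacks any improper symmetry element and so occurs as an enantiomeric pair, giving 2 + 1 = 3 stereoisomers in total.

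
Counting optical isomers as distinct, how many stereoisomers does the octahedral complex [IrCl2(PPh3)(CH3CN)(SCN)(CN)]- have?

In an octahedral complex each vertex has one trans partner and four cis neighbours.
Exhaustive case analysis gives 9 geometric isomers.
Of these, 6 lack any improper symmetry element and so occur as enantiomeric pairs, giving 9 + 6 = 15 stereoisomers in total.

15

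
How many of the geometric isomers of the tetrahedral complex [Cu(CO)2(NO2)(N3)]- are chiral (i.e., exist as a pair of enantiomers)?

0

All four vertices of a tetrahedron are equivalent and mutually adjacent, so cis/trans isomerism cannot arise.
Only one geometric arrangement is possible.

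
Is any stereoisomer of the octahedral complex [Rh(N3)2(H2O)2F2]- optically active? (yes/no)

yes

Working through the distinct placements yields 5 geometric isomers: N3 trans, H2O trans, F trans; N3 cis, H2O cis, F trans; N3 trans, H2O cis, F cis; N3 cis, H2O cis, F cis (chiral); N3 cis, H2O trans, F cis.
One of these lacks any improper symmetry element and so occurs as an enantiomeric pair, giving 5 + 1 = 6 stereoisomers in total.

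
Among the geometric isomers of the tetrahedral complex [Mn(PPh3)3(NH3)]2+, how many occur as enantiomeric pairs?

All four vertices of a tetrahedron are equivalent and mutually adjacent, so cis/trans isomerism cannot arise.
Only one geometric arrangement is possible.

0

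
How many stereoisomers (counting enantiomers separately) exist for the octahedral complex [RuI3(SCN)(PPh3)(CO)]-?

5

In an octahedral complex each vertex has one trans partner and four cis neighbours.
There are 4 geometric isomers: I mer (3 arrangements); I fac (chiral).
One of these lacks any improper symmetry element and so occurs as an enantiomeric pair, giving 4 + 1 = 5 stereoisomers in total.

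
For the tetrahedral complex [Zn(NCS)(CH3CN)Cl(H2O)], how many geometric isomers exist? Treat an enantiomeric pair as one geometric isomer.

1

In a tetrahedral complex all four positions are equivalent and every pair of ligands is adjacent — there is no cis/trans distinction.
Only one geometric arrangement is possible; it has no improper symmetry element, so it exists as a pair of enantiomers (2 stereoisomers).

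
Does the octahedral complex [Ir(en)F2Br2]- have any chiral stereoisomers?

yes

Each en is bidentate and must span two cis positions.
Working through the distinct placements yields 3 geometric isomers: F cis, Br trans; F cis, Br cis (chiral); F trans, Br cis.
One of these lacks any improper symmetry element and so occurs as an enantiomeric pair, giving 3 + 1 = 4 stereoisomers in total.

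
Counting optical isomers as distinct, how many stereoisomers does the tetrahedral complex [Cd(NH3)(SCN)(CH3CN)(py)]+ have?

2

In a tetrahedral complex all four positions are equivalent and every pair of ligands is adjacent — there is no cis/trans distinction.
Only one geometric arrangement is possible; it has no improper symmetry element, so it exists as a pair of enantiomers (2 stereoisomers).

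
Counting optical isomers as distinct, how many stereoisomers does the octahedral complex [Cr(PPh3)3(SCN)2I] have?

In an octahedral complex each vertex has one trans partner and four cis neighbours.
Systematic placement gives 3 geometric isomers: PPh3 mer, SCN trans; PPh3 fac, SCN cis; PPh3 mer, SCN cis.
Each arrangement has an internal mirror plane or centre of symmetry, so none is chiral.

3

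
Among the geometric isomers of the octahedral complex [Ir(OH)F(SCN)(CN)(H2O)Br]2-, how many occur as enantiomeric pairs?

15

Placing the ligands in turn and identifying arrangements related by rotation or reflection leaves 15 distinct geometric isomers.
Of these, 15 lack any improper symmetry element and so occur as enantiomeric pairs, giving 15 + 15 = 30 stereoisomers in total.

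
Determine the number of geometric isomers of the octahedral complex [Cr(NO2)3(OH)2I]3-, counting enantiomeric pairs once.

An octahedron has six vertices in three trans pairs; every non-trans pair is cis.
The distinct arrangements are (3 in all): NO2 mer, OH trans; NO2 fac, OH cis; NO2 mer, OH cis.

3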